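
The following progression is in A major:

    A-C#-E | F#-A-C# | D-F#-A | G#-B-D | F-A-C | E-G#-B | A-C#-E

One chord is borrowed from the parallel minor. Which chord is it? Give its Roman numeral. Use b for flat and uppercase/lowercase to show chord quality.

bVI

A major has the diatonic set A, Bm, C#m, D, E, F#m, G#dim. A–C#–E = A, F#–A–C# = F#m, D–F#–A = D, G#–B–D = G#dim and E–G#–B = E are all diatonic. But F–A–C is foreign: the diatonic vi on degree 6 is F#m, whereas F comes from A minor. It is labeled bVI.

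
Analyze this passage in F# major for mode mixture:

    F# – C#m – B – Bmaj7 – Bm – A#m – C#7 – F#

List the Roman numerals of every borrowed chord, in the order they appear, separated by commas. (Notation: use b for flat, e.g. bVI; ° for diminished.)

The diatonic triads in F# major are F#, G#m, A#m, B, C#, D#m, E#dim. Of the given chords, F#, B, Bmaj7, A#m and C#7 are diatonic. C#m (C#–E–G#) doesn't fit — on degree 5 F# major would have C# (V). C#m is the degree-5 chord of F# minor, so it is the borrowed v. But Bm (B–D–F#) is foreign: the diatonic IV on degree 4 is B, whereas Bm comes from F# minor. It is labeled iv.

v, iv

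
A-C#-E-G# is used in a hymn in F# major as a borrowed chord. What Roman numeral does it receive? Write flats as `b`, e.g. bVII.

A is the lowered form of scale degree 3 in F# major (the diatonic degree 3 is A#). Diatonically F# major has A#m (iii) on that degree; A–C#–E–G# is instead the major-seventh chord native to F# minor, so it takes the label bIIImaj7.

bIIImaj7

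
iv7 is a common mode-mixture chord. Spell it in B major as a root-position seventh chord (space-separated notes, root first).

iv7 is built on scale degree 4, which is E in both B major and its parallel. In B minor the chord on E is E–G–B–D.

E G B D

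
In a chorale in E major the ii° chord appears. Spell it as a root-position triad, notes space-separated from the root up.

F# A C

The root, F#, is scale degree 2 — the same note in E major and E minor; only the chord quality changes. In E minor the chord on F# is F#–A–C.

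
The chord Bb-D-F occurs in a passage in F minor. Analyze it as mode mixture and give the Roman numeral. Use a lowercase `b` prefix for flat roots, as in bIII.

Bb is scale degree 4 in F minor. The diatonic chord on degree 4 would be Bbm (iv), but Bb–D–F is the major chord from F major. As a borrowed chord it is labeled IV.

IV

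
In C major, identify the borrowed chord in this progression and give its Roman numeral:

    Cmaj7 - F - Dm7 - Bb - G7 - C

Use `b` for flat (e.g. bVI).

The diatonic triads in C major are C, Dm, Em, F, G, Am, Bdim. Cmaj7, F, Dm7, G7 and C all belong to that set. Bb (Bb–D–F) is not: scale degree 7 in C major carries Bdim (vii°). In C minor the chord on that degree is Bb, so here it functions as bVII, borrowed from the parallel minor.

bVII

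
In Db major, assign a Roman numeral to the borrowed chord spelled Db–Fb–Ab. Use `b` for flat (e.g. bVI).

Db is scale degree 1 in Db major. Db–Fb–Ab is a minor chord — the form found in Db minor, not the diatonic I (Db). Borrowed into Db major it is written i.

i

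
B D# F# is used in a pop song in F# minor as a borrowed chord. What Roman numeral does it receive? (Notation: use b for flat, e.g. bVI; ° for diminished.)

B is scale degree 4 in F# minor. Diatonically F# minor has Bm (iv) on that degree; B–D#–F# is instead the major chord native to F# major, so it takes the label IV.

IV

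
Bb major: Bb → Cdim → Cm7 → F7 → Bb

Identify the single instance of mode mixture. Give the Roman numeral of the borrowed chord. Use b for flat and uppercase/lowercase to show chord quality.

In Bb major the diatonic chords are Bb, Cm, Dm, Eb, F, Gm, Adim. Bb, Cm7 and F7 all belong to that set. But Cdim (C–Eb–Gb) is foreign: the diatonic ii on degree 2 is Cm, whereas Cdim comes from Bb minor. It is labeled ii°.

ii°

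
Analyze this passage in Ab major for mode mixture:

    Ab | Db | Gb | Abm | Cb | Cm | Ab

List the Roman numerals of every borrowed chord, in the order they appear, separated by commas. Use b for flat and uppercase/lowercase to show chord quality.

The diatonic triads in Ab major are Ab, Bbm, Cm, Db, Eb, Fm, Gdim. Ab, Db and Cm all belong to that set. Gb (Gb–Bb–Db) is not: scale degree 7 in Ab major carries Gdim (vii°). In Ab minor the chord on that degree is Gb, so here it functions as bVII, borrowed from the parallel minor. But Abm (Ab–Cb–Eb) is foreign: the diatonic I on degree 1 is Ab, whereas Abm comes from Ab minor. It is labeled i. But Cb (Cb–Eb–Gb) is foreign: the diatonic iii on degree 3 is Cm, whereas Cb comes from Ab minor. It is labeled bIII.

bVII, i, bIII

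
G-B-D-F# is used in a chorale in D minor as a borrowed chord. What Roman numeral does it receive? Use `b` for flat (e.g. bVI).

G is scale degree 4 in D minor. The diatonic chord on degree 4 would be Gm (iv), but G–B–D–F# is the major-seventh chord from D major. As a borrowed chord it is labeled IVmaj7.

IVmaj7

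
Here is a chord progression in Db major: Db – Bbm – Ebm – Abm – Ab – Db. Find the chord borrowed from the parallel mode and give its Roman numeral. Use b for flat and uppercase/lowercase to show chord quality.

v

Db major has the diatonic set Db, Ebm, Fm, Gb, Ab, Bbm, Cdim. Db, Bbm, Ebm and Ab all belong to that set. Abm (Ab–Cb–Eb) doesn't fit — on degree 5 Db major would have Ab (V). Abm is the degree-5 chord of Db minor, so it is the borrowed v.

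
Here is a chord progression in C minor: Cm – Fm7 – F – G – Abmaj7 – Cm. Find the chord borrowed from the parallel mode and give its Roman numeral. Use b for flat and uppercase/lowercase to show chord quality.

IV

In C minor (with V from harmonic minor) the diatonic chords are Cm, Ddim, Eb, Fm, G, Ab, Bb. Of the given chords, Cm, Fm7, G and Abmaj7 are diatonic. But F (F–A–C) is foreign: the diatonic iv on degree 4 is Fm, whereas F comes from C major. It is labeled IV.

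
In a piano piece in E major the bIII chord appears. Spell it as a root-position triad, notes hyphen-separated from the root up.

G-B-D

The root of bIII is the lowered 3rd degree: G# becomes G. Building the major chord from the parallel minor on G: G–B–D.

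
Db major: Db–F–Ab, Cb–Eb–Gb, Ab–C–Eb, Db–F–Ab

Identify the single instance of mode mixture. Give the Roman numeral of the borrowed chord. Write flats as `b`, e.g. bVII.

In Db major the diatonic chords are Db, Ebm, Fm, Gb, Ab, Bbm, Cdim. Db–F–Ab = Db and Ab–C–Eb = Ab both belong to that set. Cb–Eb–Gb doesn't fit — on degree 7 Db major would have Cdim (vii°). Cb is the degree-7 chord of Db minor, so it is the borrowed bVII.

bVII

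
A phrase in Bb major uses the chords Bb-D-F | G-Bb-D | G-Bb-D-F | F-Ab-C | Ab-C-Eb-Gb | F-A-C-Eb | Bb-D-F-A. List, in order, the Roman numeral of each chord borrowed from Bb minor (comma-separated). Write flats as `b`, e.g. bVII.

v, bVII7

The diatonic triads in Bb major are Bb, Cm, Dm, Eb, F, Gm, Adim. Of the given chords, Bb–D–F = Bb, G–Bb–D = Gm, G–Bb–D–F = Gm7, F–A–C–Eb = F7 and Bb–D–F–A = Bbmaj7 are diatonic. F–Ab–C is not: scale degree 5 in Bb major carries F (V). In Bb minor the chord on that degree is Fm, so here it functions as v, borrowed from the parallel minor. Ab–C–Eb–Gb is not: scale degree 7 in Bb major carries Adim (vii°). In Bb minor the chord on that degree is Ab7, so here it functions as bVII7, borrowed from the parallel minor.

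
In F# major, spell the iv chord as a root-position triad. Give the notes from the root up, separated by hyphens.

The root, B, is scale degree 4 — the same note in F# major and F# minor; only the chord quality changes. Stacking thirds in F# minor on B gives B–D–F#.

B-D-F#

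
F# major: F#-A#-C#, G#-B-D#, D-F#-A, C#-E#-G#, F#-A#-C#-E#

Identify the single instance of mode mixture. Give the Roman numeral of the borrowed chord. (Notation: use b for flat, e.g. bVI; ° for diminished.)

F# major has the diatonic set F#, G#m, A#m, B, C#, D#m, E#dim. F#–A#–C# = F#, G#–B–D# = G#m, C#–E#–G# = C# and F#–A#–C#–E# = F#maj7 are all diatonic. D–F#–A is not: scale degree 6 in F# major carries D#m (vi). In F# minor the chord on that degree is D, so here it functions as bVI, borrowed from the parallel minor.

bVI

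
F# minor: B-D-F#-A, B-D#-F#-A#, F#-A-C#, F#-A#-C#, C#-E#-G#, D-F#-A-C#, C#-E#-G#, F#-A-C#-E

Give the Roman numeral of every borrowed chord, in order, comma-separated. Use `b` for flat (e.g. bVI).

The diatonic triads in F# minor (with V from harmonic minor) are F#m, G#dim, A, Bm, C#, D, E. Of the given chords, B–D–F#–A = Bm7, F#–A–C# = F#m, C#–E#–G# = C#, D–F#–A–C# = Dmaj7 and F#–A–C#–E = F#m7 are diatonic. B–D#–F#–A# doesn't fit — on degree 4 F# minor would have Bm (iv). Bmaj7 is the degree-4 chord of F# major, so it is the borrowed IVmaj7. F#–A#–C# is not: scale degree 1 in F# minor carries F#m (i). In F# major the chord on that degree is F#, so here it functions as I, borrowed from the parallel major.

IVmaj7, I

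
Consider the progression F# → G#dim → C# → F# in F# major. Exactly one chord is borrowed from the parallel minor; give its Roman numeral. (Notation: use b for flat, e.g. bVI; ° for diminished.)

ii°

The diatonic triads in F# major are F#, G#m, A#m, B, C#, D#m, E#dim. F# and C# both belong to that set. G#dim (G#–B–D) doesn't fit — on degree 2 F# major would have G#m (ii). G#dim is the degree-2 chord of F# minor, so it is the borrowed ii°.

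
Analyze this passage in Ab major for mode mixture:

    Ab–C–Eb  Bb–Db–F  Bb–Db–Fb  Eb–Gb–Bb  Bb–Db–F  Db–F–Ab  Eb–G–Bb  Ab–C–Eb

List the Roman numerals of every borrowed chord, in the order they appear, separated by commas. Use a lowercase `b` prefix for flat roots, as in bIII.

In Ab major the diatonic chords are Ab, Bbm, Cm, Db, Eb, Fm, Gdim. Ab–C–Eb = Ab, Bb–Db–F = Bbm, Db–F–Ab = Db and Eb–G–Bb = Eb are all diatonic. But Bb–Db–Fb is foreign: the diatonic ii on degree 2 is Bbm, whereas Bbdim comes from Ab minor. It is labeled ii°. Eb–Gb–Bb doesn't fit — on degree 5 Ab major would have Eb (V). Ebm is the degree-5 chord of Ab minor, so it is the borrowed v.

ii°, v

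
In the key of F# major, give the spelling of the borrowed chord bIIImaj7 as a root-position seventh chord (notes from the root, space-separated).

A C# E G#

Scale degree 3 in F# major is A#. bIIImaj7 uses the lowered form, A, taken from F# minor. In F# minor the chord on A is A–C#–E–G#.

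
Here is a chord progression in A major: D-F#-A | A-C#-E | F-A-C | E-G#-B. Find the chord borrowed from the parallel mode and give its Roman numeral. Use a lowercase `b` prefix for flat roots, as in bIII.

bVI

A major has the diatonic set A, Bm, C#m, D, E, F#m, G#dim. Of the given chords, D–F#–A = D, A–C#–E = A and E–G#–B = E are diatonic. F–A–C doesn't fit — on degree 6 A major would have F#m (vi). F is the degree-6 chord of A minor, so it is the borrowed bVI.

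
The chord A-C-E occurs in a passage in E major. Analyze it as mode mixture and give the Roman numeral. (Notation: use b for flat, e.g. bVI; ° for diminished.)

The root A is the diatonic 4th degree of E major; the borrowing shows in the chord quality. A–C–E is a minor chord — the form found in E minor, not the diatonic IV (A). Borrowed into E major it is written iv.

iv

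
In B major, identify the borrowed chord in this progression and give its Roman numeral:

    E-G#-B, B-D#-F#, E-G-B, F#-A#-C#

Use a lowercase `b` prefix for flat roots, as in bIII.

iv

B major has the diatonic set B, C#m, D#m, E, F#, G#m, A#dim. Of the given chords, E–G#–B = E, B–D#–F# = B and F#–A#–C# = F# are diatonic. E–G–B doesn't fit — on degree 4 B major would have E (IV). Em is the degree-4 chord of B minor, so it is the borrowed iv.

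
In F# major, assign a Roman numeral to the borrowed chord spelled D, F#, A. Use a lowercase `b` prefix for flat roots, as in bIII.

D is the lowered form of scale degree 6 in F# major (the diatonic degree 6 is D#). The diatonic chord on degree 6 would be D#m (vi), but D–F#–A is the major chord from F# minor. As a borrowed chord it is labeled bVI.

bVI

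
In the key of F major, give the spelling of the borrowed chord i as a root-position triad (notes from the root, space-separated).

F Ab C

The root, F, is scale degree 1 — the same note in F major and F minor; only the chord quality changes. Stacking thirds in F minor on F gives F–Ab–C.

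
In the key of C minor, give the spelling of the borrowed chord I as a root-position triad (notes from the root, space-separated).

C E G

I is built on scale degree 1, which is C in both C minor and its parallel. In C major the chord on C is C–E–G.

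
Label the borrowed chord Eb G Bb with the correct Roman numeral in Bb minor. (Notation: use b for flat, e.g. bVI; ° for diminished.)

IV

The root Eb is the diatonic 4th degree of Bb minor; the borrowing shows in the chord quality. Eb–G–Bb is a major chord — the form found in Bb major, not the diatonic iv (Ebm). Borrowed into Bb minor it is written IV.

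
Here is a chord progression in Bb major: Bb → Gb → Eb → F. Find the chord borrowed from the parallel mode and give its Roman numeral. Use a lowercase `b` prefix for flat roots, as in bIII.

bVI

Bb major has the diatonic set Bb, Cm, Dm, Eb, F, Gm, Adim. Bb, Eb and F are all diatonic. Gb (Gb–Bb–Db) doesn't fit — on degree 6 Bb major would have Gm (vi). Gb is the degree-6 chord of Bb minor, so it is the borrowed bVI.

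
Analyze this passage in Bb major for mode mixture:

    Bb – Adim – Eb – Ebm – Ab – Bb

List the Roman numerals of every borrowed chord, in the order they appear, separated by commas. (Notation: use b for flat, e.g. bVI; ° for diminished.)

The diatonic triads in Bb major are Bb, Cm, Dm, Eb, F, Gm, Adim. Bb, Adim and Eb all belong to that set. But Ebm (Eb–Gb–Bb) is foreign: the diatonic IV on degree 4 is Eb, whereas Ebm comes from Bb minor. It is labeled iv. But Ab (Ab–C–Eb) is foreign: the diatonic vii° on degree 7 is Adim, whereas Ab comes from Bb minor. It is labeled bVII.

iv, bVII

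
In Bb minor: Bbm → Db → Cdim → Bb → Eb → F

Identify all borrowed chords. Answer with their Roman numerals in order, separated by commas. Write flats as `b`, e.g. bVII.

I, IV

The diatonic triads in Bb minor (with V from harmonic minor) are Bbm, Cdim, Db, Ebm, F, Gb, Ab. Bbm, Db, Cdim and F are all diatonic. Bb (Bb–D–F) doesn't fit — on degree 1 Bb minor would have Bbm (i). Bb is the degree-1 chord of Bb major, so it is the borrowed I. Eb (Eb–G–Bb) doesn't fit — on degree 4 Bb minor would have Ebm (iv). Eb is the degree-4 chord of Bb major, so it is the borrowed IV.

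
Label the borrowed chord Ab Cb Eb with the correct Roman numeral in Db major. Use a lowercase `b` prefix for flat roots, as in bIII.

The root Ab is the diatonic 5th degree of Db major; the borrowing shows in the chord quality. Ab–Cb–Eb is a minor chord — the form found in Db minor, not the diatonic V (Ab). Borrowed into Db major it is written v.

v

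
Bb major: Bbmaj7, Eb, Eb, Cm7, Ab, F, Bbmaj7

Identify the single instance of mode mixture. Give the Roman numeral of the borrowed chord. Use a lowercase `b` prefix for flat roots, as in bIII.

bVII

Bb major has the diatonic set Bb, Cm, Dm, Eb, F, Gm, Adim. Of the given chords, Bbmaj7, Eb, Cm7 and F are diatonic. But Ab (Ab–C–Eb) is foreign: the diatonic vii° on degree 7 is Adim, whereas Ab comes from Bb minor. It is labeled bVII.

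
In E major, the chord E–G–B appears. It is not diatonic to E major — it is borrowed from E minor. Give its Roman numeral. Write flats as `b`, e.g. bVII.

i

E is scale degree 1 in E major. Diatonically E major has E (I) on that degree; E–G–B is instead the minor chord native to E minor, so it takes the label i.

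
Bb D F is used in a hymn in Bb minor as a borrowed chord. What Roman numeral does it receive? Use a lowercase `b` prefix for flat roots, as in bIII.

The root Bb is the diatonic 1st degree of Bb minor; the borrowing shows in the chord quality. The diatonic chord on degree 1 would be Bbm (i), but Bb–D–F is the major chord from Bb major. As a borrowed chord it is labeled I.

I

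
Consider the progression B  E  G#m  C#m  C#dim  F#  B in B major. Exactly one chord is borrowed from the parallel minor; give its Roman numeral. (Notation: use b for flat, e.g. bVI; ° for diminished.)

ii°

B major has the diatonic set B, C#m, D#m, E, F#, G#m, A#dim. Of the given chords, B, E, G#m, C#m and F# are diatonic. C#dim (C#–E–G) doesn't fit — on degree 2 B major would have C#m (ii). C#dim is the degree-2 chord of B minor, so it is the borrowed ii°.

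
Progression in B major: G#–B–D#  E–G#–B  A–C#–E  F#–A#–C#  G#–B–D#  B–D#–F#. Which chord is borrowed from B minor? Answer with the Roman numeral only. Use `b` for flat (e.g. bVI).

bVII

The diatonic triads in B major are B, C#m, D#m, E, F#, G#m, A#dim. G#–B–D# = G#m, E–G#–B = E, F#–A#–C# = F# and B–D#–F# = B all belong to that set. But A–C#–E is foreign: the diatonic vii° on degree 7 is A#dim, whereas A comes from B minor. It is labeled bVII.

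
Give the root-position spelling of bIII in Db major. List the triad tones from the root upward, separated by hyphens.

Scale degree 3 in Db major is F. bIII uses the lowered form, Fb, taken from Db minor. Stacking thirds in Db minor on Fb gives Fb–Ab–Cb.

Fb-Ab-Cb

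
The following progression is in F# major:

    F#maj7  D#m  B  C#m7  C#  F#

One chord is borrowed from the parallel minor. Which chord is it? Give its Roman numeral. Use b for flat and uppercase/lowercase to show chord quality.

F# major has the diatonic set F#, G#m, A#m, B, C#, D#m, E#dim. Of the given chords, F#maj7, D#m, B, C# and F# are diatonic. C#m7 (C#–E–G#–B) doesn't fit — on degree 5 F# major would have C# (V). C#m7 is the degree-5 chord of F# minor, so it is the borrowed v7.

v7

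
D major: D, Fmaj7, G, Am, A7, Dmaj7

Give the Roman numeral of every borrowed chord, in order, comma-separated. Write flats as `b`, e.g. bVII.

The diatonic triads in D major are D, Em, F#m, G, A, Bm, C#dim. D, G, A7 and Dmaj7 all belong to that set. Fmaj7 (F–A–C–E) doesn't fit — on degree 3 D major would have F#m (iii). Fmaj7 is the degree-3 chord of D minor, so it is the borrowed bIIImaj7. But Am (A–C–E) is foreign: the diatonic V on degree 5 is A, whereas Am comes from D minor. It is labeled v.

bIIImaj7, v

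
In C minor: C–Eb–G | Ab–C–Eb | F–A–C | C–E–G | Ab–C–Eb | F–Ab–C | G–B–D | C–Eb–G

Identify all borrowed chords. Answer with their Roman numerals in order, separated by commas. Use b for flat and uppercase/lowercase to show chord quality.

IV, I

C minor has the diatonic set Cm, Ddim, Eb, Fm, G, Ab, Bb (with V from harmonic minor). Of the given chords, C–Eb–G = Cm, Ab–C–Eb = Ab, F–Ab–C = Fm and G–B–D = G are diatonic. F–A–C is not: scale degree 4 in C minor carries Fm (iv). In C major the chord on that degree is F, so here it functions as IV, borrowed from the parallel major. C–E–G doesn't fit — on degree 1 C minor would have Cm (i). C is the degree-1 chord of C major, so it is the borrowed I.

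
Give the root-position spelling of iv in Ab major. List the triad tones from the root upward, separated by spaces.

The root, Db, is scale degree 4 — the same note in Ab major and Ab minor; only the chord quality changes. Stacking thirds in Ab minor on Db gives Db–Fb–Ab.

Db Fb Ab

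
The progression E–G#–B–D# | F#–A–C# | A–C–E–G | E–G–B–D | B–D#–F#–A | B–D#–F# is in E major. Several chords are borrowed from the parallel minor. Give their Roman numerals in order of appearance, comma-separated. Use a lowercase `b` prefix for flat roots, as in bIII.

E major has the diatonic set E, F#m, G#m, A, B, C#m, D#dim. Of the given chords, E–G#–B–D# = Emaj7, F#–A–C# = F#m, B–D#–F#–A = B7 and B–D#–F# = B are diatonic. But A–C–E–G is foreign: the diatonic IV on degree 4 is A, whereas Am7 comes from E minor. It is labeled iv7. But E–G–B–D is foreign: the diatonic I on degree 1 is E, whereas Em7 comes from E minor. It is labeled i7.

iv7, i7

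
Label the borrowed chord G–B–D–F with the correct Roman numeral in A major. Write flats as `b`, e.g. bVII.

bVII7

The root G is the lowered 7th scale degree — diatonically A major has G# there. Diatonically A major has G#dim (vii°) on that degree; G–B–D–F is instead the dominant-seventh chord native to A minor, so it takes the label bVII7.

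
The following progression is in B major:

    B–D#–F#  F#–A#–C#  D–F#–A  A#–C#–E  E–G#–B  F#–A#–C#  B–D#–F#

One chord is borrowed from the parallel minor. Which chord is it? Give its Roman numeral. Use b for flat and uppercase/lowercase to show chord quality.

In B major the diatonic chords are B, C#m, D#m, E, F#, G#m, A#dim. B–D#–F# = B, F#–A#–C# = F#, A#–C#–E = A#dim and E–G#–B = E are all diatonic. D–F#–A doesn't fit — on degree 3 B major would have D#m (iii). D is the degree-3 chord of B minor, so it is the borrowed bIII.

bIII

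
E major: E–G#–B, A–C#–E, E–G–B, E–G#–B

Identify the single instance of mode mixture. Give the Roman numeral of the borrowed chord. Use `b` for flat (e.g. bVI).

The diatonic triads in E major are E, F#m, G#m, A, B, C#m, D#dim. Of the given chords, E–G#–B = E and A–C#–E = A are diatonic. But E–G–B is foreign: the diatonic I on degree 1 is E, whereas Em comes from E minor. It is labeled i.

i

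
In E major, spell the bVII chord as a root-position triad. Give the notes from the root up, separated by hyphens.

D-F#-A

Scale degree 7 in E major is D#. bVII uses the lowered form, D, taken from E minor. In E minor the chord on D is D–F#–A.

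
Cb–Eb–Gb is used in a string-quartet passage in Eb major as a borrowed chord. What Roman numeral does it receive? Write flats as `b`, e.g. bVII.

bVI

Cb is the lowered form of scale degree 6 in Eb major (the diatonic degree 6 is C). Diatonically Eb major has Cm (vi) on that degree; Cb–Eb–Gb is instead the major chord native to Eb minor, so it takes the label bVI.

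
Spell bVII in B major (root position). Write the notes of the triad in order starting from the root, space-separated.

A C# E

Scale degree 7 in B major is A#. bVII uses the lowered form, A, taken from B minor. Building the major chord from the parallel minor on A: A–C#–E.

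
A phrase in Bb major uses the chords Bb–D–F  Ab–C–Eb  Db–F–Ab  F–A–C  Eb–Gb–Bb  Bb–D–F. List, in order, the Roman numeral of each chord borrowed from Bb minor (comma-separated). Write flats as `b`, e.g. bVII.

In Bb major the diatonic chords are Bb, Cm, Dm, Eb, F, Gm, Adim. Bb–D–F = Bb and F–A–C = F are both diatonic. But Ab–C–Eb is foreign: the diatonic vii° on degree 7 is Adim, whereas Ab comes from Bb minor. It is labeled bVII. But Db–F–Ab is foreign: the diatonic iii on degree 3 is Dm, whereas Db comes from Bb minor. It is labeled bIII. But Eb–Gb–Bb is foreign: the diatonic IV on degree 4 is Eb, whereas Ebm comes from Bb minor. It is labeled iv.

bVII, bIII, iv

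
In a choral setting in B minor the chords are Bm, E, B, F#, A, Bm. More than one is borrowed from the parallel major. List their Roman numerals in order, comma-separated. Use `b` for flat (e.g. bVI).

The diatonic triads in B minor (with V from harmonic minor) are Bm, C#dim, D, Em, F#, G, A. Bm, F# and A are all diatonic. E (E–G#–B) is not: scale degree 4 in B minor carries Em (iv). In B major the chord on that degree is E, so here it functions as IV, borrowed from the parallel major. B (B–D#–F#) is not: scale degree 1 in B minor carries Bm (i). In B major the chord on that degree is B, so here it functions as I, borrowed from the parallel major.

IV, I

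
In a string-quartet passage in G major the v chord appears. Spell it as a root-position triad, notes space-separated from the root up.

D F A

The root, D, is scale degree 5 — the same note in G major and G minor; only the chord quality changes. Building the minor chord from the parallel minor on D: D–F–A.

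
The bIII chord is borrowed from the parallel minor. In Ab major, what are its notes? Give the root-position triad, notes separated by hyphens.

The root of bIII is the lowered 3rd degree: C becomes Cb. In Ab minor the chord on Cb is Cb–Eb–Gb.

Cb-Eb-Gb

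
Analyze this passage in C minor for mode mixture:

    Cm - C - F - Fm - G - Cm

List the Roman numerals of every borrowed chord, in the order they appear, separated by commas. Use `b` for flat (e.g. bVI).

C minor has the diatonic set Cm, Ddim, Eb, Fm, G, Ab, Bb (with V from harmonic minor). Cm, Fm and G are all diatonic. C (C–E–G) is not: scale degree 1 in C minor carries Cm (i). In C major the chord on that degree is C, so here it functions as I, borrowed from the parallel major. F (F–A–C) is not: scale degree 4 in C minor carries Fm (iv). In C major the chord on that degree is F, so here it functions as IV, borrowed from the parallel major.

I, IV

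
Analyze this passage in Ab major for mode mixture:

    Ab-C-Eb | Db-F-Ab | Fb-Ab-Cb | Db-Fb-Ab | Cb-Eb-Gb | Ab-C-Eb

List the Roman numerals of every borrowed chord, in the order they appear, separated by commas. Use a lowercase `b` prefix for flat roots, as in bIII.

The diatonic triads in Ab major are Ab, Bbm, Cm, Db, Eb, Fm, Gdim. Of the given chords, Ab–C–Eb = Ab and Db–F–Ab = Db are diatonic. Fb–Ab–Cb is not: scale degree 6 in Ab major carries Fm (vi). In Ab minor the chord on that degree is Fb, so here it functions as bVI, borrowed from the parallel minor. But Db–Fb–Ab is foreign: the diatonic IV on degree 4 is Db, whereas Dbm comes from Ab minor. It is labeled iv. Cb–Eb–Gb doesn't fit — on degree 3 Ab major would have Cm (iii). Cb is the degree-3 chord of Ab minor, so it is the borrowed bIII.

bVI, iv, bIII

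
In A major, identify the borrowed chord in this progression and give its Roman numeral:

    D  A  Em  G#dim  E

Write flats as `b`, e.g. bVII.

A major has the diatonic set A, Bm, C#m, D, E, F#m, G#dim. D, A, G#dim and E all belong to that set. Em (E–G–B) is not: scale degree 5 in A major carries E (V). In A minor the chord on that degree is Em, so here it functions as v, borrowed from the parallel minor.

v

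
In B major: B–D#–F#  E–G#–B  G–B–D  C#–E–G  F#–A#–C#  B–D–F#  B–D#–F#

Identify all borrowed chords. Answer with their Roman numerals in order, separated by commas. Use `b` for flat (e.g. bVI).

bVI, ii°, i

The diatonic triads in B major are B, C#m, D#m, E, F#, G#m, A#dim. Of the given chords, B–D#–F# = B, E–G#–B = E and F#–A#–C# = F# are diatonic. But G–B–D is foreign: the diatonic vi on degree 6 is G#m, whereas G comes from B minor. It is labeled bVI. C#–E–G is not: scale degree 2 in B major carries C#m (ii). In B minor the chord on that degree is C#dim, so here it functions as ii°, borrowed from the parallel minor. B–D–F# doesn't fit — on degree 1 B major would have B (I). Bm is the degree-1 chord of B minor, so it is the borrowed i.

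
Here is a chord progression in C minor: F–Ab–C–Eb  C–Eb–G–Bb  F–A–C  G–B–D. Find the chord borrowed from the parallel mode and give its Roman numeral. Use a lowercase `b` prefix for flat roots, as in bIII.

IV

In C minor (with V from harmonic minor) the diatonic chords are Cm, Ddim, Eb, Fm, G, Ab, Bb. F–Ab–C–Eb = Fm7, C–Eb–G–Bb = Cm7 and G–B–D = G all belong to that set. F–A–C is not: scale degree 4 in C minor carries Fm (iv). In C major the chord on that degree is F, so here it functions as IV, borrowed from the parallel major.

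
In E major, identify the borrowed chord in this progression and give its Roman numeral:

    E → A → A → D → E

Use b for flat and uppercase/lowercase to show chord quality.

bVII

E major has the diatonic set E, F#m, G#m, A, B, C#m, D#dim. E and A are both diatonic. D (D–F#–A) is not: scale degree 7 in E major carries D#dim (vii°). In E minor the chord on that degree is D, so here it functions as bVII, borrowed from the parallel minor.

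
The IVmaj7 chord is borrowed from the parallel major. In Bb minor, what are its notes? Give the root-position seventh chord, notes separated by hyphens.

Eb-G-Bb-D

IVmaj7 is built on scale degree 4, which is Eb in both Bb minor and its parallel. Building the major-seventh chord from the parallel major on Eb: Eb–G–Bb–D.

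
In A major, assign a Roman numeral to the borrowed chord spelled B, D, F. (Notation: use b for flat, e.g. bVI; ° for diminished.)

ii°

The root B is the diatonic 2nd degree of A major; the borrowing shows in the chord quality. Diatonically A major has Bm (ii) on that degree; B–D–F is instead the diminished chord native to A minor, so it takes the label ii°.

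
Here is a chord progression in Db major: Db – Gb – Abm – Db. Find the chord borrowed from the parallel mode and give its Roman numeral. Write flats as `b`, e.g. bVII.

v

Db major has the diatonic set Db, Ebm, Fm, Gb, Ab, Bbm, Cdim. Db and Gb both belong to that set. Abm (Ab–Cb–Eb) is not: scale degree 5 in Db major carries Ab (V). In Db minor the chord on that degree is Abm, so here it functions as v, borrowed from the parallel minor.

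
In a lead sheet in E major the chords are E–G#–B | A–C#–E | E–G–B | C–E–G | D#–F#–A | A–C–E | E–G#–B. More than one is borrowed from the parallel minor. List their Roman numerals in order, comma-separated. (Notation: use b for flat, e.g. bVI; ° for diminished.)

i, bVI, iv

In E major the diatonic chords are E, F#m, G#m, A, B, C#m, D#dim. E–G#–B = E, A–C#–E = A and D#–F#–A = D#dim all belong to that set. But E–G–B is foreign: the diatonic I on degree 1 is E, whereas Em comes from E minor. It is labeled i. But C–E–G is foreign: the diatonic vi on degree 6 is C#m, whereas C comes from E minor. It is labeled bVI. A–C–E doesn't fit — on degree 4 E major would have A (IV). Am is the degree-4 chord of E minor, so it is the borrowed iv.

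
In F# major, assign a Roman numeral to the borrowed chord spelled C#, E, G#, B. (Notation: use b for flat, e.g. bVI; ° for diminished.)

v7

The root C# is the diatonic 5th degree of F# major; the borrowing shows in the chord quality. C#–E–G#–B is a minor-seventh chord — the form found in F# minor, not the diatonic V (C#). Borrowed into F# major it is written v7.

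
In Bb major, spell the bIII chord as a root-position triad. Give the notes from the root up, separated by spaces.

Scale degree 3 in Bb major is D. bIII uses the lowered form, Db, taken from Bb minor. Building the major chord from the parallel minor on Db: Db–F–Ab.

Db F Ab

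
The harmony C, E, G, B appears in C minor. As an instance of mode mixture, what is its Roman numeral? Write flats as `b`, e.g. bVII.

Imaj7

The root C is the diatonic 1st degree of C minor; the borrowing shows in the chord quality. C–E–G–B is a major-seventh chord — the form found in C major, not the diatonic i (Cm). Borrowed into C minor it is written Imaj7.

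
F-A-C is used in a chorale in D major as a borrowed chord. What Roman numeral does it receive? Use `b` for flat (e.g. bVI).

The root F is the lowered 3rd scale degree — diatonically D major has F# there. F–A–C is a major chord — the form found in D minor, not the diatonic iii (F#m). Borrowed into D major it is written bIII.

bIII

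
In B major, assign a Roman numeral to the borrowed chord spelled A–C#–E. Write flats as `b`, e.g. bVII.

bVII

A is the lowered form of scale degree 7 in B major (the diatonic degree 7 is A#). A–C#–E is a major chord — the form found in B minor, not the diatonic vii° (A#dim). Borrowed into B major it is written bVII.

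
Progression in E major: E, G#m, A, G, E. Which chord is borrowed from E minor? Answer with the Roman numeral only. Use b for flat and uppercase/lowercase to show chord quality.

In E major the diatonic chords are E, F#m, G#m, A, B, C#m, D#dim. E, G#m and A all belong to that set. G (G–B–D) is not: scale degree 3 in E major carries G#m (iii). In E minor the chord on that degree is G, so here it functions as bIII, borrowed from the parallel minor.

bIII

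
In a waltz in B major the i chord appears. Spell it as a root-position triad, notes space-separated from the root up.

B D F#

The root, B, is scale degree 1 — the same note in B major and B minor; only the chord quality changes. Building the minor chord from the parallel minor on B: B–D–F#.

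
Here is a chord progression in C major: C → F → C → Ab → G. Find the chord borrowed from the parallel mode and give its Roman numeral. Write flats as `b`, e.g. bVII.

In C major the diatonic chords are C, Dm, Em, F, G, Am, Bdim. C, F and G all belong to that set. But Ab (Ab–C–Eb) is foreign: the diatonic vi on degree 6 is Am, whereas Ab comes from C minor. It is labeled bVI.

bVI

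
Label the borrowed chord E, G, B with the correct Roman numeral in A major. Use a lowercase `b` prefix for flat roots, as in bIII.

The root E is the diatonic 5th degree of A major; the borrowing shows in the chord quality. The diatonic chord on degree 5 would be E (V), but E–G–B is the minor chord from A minor. As a borrowed chord it is labeled v.

v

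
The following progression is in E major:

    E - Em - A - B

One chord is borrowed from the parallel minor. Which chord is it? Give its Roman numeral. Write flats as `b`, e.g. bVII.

In E major the diatonic chords are E, F#m, G#m, A, B, C#m, D#dim. E, A and B are all diatonic. But Em (E–G–B) is foreign: the diatonic I on degree 1 is E, whereas Em comes from E minor. It is labeled i.

i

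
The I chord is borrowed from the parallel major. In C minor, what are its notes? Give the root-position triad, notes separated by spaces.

I is built on scale degree 1, which is C in both C minor and its parallel. In C major the chord on C is C–E–G.

C E G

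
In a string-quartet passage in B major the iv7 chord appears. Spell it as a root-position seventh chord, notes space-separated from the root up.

E G B D

iv7 is built on scale degree 4, which is E in both B major and its parallel. Stacking thirds in B minor on E gives E–G–B–D.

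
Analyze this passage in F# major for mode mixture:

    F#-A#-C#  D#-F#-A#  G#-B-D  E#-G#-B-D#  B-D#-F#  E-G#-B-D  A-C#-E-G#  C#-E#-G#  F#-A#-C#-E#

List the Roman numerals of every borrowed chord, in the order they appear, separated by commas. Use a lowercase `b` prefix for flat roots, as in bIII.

In F# major the diatonic chords are F#, G#m, A#m, B, C#, D#m, E#dim. Of the given chords, F#–A#–C# = F#, D#–F#–A# = D#m, E#–G#–B–D# = E#m7b5, B–D#–F# = B, C#–E#–G# = C# and F#–A#–C#–E# = F#maj7 are diatonic. G#–B–D doesn't fit — on degree 2 F# major would have G#m (ii). G#dim is the degree-2 chord of F# minor, so it is the borrowed ii°. But E–G#–B–D is foreign: the diatonic vii° on degree 7 is E#dim, whereas E7 comes from F# minor. It is labeled bVII7. A–C#–E–G# doesn't fit — on degree 3 F# major would have A#m (iii). Amaj7 is the degree-3 chord of F# minor, so it is the borrowed bIIImaj7.

ii°, bVII7, bIIImaj7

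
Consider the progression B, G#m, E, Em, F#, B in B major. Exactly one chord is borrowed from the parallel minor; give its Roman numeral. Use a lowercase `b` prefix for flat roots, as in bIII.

B major has the diatonic set B, C#m, D#m, E, F#, G#m, A#dim. Of the given chords, B, G#m, E and F# are diatonic. But Em (E–G–B) is foreign: the diatonic IV on degree 4 is E, whereas Em comes from B minor. It is labeled iv.

iv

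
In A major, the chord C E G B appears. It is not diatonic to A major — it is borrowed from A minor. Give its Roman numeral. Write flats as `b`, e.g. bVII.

In A major scale degree 3 is C#; C is its lowered form, from A minor. C–E–G–B is a major-seventh chord — the form found in A minor, not the diatonic iii (C#m). Borrowed into A major it is written bIIImaj7.

bIIImaj7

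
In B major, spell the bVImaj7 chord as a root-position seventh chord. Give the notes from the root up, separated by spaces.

The root of bVImaj7 is the lowered 6th degree: G# becomes G. Stacking thirds in B minor on G gives G–B–D–F#.

G B D F#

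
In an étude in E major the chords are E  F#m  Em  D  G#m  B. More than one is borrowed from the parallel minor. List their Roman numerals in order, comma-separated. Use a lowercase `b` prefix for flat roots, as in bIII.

E major has the diatonic set E, F#m, G#m, A, B, C#m, D#dim. E, F#m, G#m and B all belong to that set. Em (E–G–B) is not: scale degree 1 in E major carries E (I). In E minor the chord on that degree is Em, so here it functions as i, borrowed from the parallel minor. But D (D–F#–A) is foreign: the diatonic vii° on degree 7 is D#dim, whereas D comes from E minor. It is labeled bVII.

i, bVII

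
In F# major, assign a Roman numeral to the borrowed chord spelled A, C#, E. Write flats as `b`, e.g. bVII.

The root A is the lowered 3rd scale degree — diatonically F# major has A# there. Diatonically F# major has A#m (iii) on that degree; A–C#–E is instead the major chord native to F# minor, so it takes the label bIII.

bIII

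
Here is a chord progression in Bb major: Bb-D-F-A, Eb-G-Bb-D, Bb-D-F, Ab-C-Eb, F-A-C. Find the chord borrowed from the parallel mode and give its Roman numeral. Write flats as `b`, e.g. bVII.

In Bb major the diatonic chords are Bb, Cm, Dm, Eb, F, Gm, Adim. Bb–D–F–A = Bbmaj7, Eb–G–Bb–D = Ebmaj7, Bb–D–F = Bb and F–A–C = F all belong to that set. Ab–C–Eb doesn't fit — on degree 7 Bb major would have Adim (vii°). Ab is the degree-7 chord of Bb minor, so it is the borrowed bVII.

bVII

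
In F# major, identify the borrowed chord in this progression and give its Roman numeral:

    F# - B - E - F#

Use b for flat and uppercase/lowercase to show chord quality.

In F# major the diatonic chords are F#, G#m, A#m, B, C#, D#m, E#dim. Of the given chords, F# and B are diatonic. E (E–G#–B) is not: scale degree 7 in F# major carries E#dim (vii°). In F# minor the chord on that degree is E, so here it functions as bVII, borrowed from the parallel minor.

bVII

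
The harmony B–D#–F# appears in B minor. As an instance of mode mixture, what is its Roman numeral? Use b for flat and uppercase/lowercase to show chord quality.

The root B is the diatonic 1st degree of B minor; the borrowing shows in the chord quality. Diatonically B minor has Bm (i) on that degree; B–D#–F# is instead the major chord native to B major, so it takes the label I.

I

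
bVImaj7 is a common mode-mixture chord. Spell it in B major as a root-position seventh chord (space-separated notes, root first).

G B D F#

bVImaj7 is built on the lowered scale degree 6. In B major degree 6 is G#; lowered it becomes G. In B minor the chord on G is G–B–D–F#.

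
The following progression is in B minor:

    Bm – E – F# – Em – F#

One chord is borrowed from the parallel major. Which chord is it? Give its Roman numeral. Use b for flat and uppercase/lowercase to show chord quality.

IV

The diatonic triads in B minor (with V from harmonic minor) are Bm, C#dim, D, Em, F#, G, A. Of the given chords, Bm, F# and Em are diatonic. E (E–G#–B) doesn't fit — on degree 4 B minor would have Em (iv). E is the degree-4 chord of B major, so it is the borrowed IV.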